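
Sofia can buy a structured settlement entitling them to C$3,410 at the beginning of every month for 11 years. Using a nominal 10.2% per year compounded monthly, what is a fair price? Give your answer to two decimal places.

C$272,215.66

With 12 periods per year: i = 0.0085, n = 132.
Annuity factor a(132|0.0085) × (1+i) = 79.828640; PV = 3410 × 79.828640 = 272,215.6627
(annuity-due: payments at period start, so ×(1+i).)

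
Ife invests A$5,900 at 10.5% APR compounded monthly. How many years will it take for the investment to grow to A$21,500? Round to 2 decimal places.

12.37 years

Periodic rate i = 0.105/12 = 0.00875.
(1+i)^n = 21500/5900 = 3.64407, so n = ln 3.64407 / ln 1.00875 = 148.4285 months
= 148.4285/12 years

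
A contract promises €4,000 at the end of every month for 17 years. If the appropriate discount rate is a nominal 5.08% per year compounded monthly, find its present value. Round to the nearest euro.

i = 0.0508/12 = 0.00423333 per month; n = 17·12 = 204.
Annuity factor a(204|0.00423333) = 136.438415; PV = 4000 × 136.438415 = 545,753.6588

€545,754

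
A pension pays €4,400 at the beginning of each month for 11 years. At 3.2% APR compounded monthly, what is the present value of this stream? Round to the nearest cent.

€490,348.13

i = 0.032/12 = 0.00266667 per month; n = 11·12 = 132.
PV = 4400 × [1 − (1+0.00266667)^(−132)] / 0.00266667 × (1+i) = 4400 × 111.442758 = 490,348.1349
Payments are at the start of each period, so multiply by (1+i).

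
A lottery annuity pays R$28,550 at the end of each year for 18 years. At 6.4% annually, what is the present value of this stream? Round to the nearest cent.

R$300,052.06

Annuity factor a(18|0.064) = 10.509705; PV = 28550 × 10.509705 = 300,052.0649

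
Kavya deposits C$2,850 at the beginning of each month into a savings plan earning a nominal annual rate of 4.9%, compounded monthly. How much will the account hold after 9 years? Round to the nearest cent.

With 12 periods per year: i = 0.00408333, n = 108.
FV = 2850 × [(1+0.00408333)^108 − 1] / 0.00408333 × (1+i) = 2850 × 135.948550 = 387,453.3663
(annuity-due: payments at period start, so ×(1+i).)

C$387,453.37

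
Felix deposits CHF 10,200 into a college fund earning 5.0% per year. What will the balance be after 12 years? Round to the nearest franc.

FV = PV·(1+i)^n = 10,200 × 1.795856 = 18,317.7345

CHF 18,318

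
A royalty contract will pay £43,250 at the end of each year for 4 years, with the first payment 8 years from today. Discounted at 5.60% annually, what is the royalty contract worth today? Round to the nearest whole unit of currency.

Value one period before first payment (t=7): 43250 × [1 − (1+0.056)^(−4)] / 0.056 = 43250 × 3.497081 = 151,248.7682
PV₀ = 151,248.7682 / (1+0.056)^7 = 151,248.7682 / 1.464359 = 103,286.7041

£103,287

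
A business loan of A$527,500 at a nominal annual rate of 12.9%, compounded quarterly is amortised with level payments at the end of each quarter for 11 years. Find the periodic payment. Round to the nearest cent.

Periodic rate i = 0.129/4 = 0.03225; n = 11 × 4 = 44 periods.
PMT = 527500 / ( [1 − (1+0.03225)^(−44)] / 0.03225 ) = 527500 / 23.335285 = 22,605.2526

A$22,605.25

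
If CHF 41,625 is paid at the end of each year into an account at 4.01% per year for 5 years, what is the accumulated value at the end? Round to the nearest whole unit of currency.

FV = 41625 × [(1+0.0401)^5 − 1] / 0.0401 = 41625 × 5.417405 = 225,499.4869

CHF 225,499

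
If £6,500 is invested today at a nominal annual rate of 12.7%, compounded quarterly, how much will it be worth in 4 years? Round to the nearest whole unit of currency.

i = 0.127/4 = 0.03175 per quarter; n = 4·4 = 16.
FV = 6,500 × (1 + 0.03175)^16 = 10,717.7839

£10,718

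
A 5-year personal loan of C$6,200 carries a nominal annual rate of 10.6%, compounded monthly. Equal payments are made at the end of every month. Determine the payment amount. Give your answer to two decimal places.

C$133.57

i = 0.106/12 = 0.00883333 per month; n = 5·12 = 60.
Annuity-PV factor = 46.417774; PMT = 6200 / 46.417774 = 133.5695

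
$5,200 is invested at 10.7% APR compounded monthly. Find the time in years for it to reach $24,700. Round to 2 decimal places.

14.63 years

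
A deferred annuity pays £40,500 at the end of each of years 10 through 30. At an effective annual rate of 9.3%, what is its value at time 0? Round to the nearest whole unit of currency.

£165,385

Value one period before first payment (t=9): 40500 × [1 − (1+0.093)^(−21)] / 0.093 = 40500 × 9.091214 = 368,194.1583
Discount back 9 years: 368,194.1583 × (1+0.093)^(−9) = 368,194.1583 × 0.449178 = 165,384.7405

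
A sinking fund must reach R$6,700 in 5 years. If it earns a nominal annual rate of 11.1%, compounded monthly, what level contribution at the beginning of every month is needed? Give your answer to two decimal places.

With 12 periods per year: i = 0.00925, n = 60.
PMT = 6700 / ( [(1+0.00925)^60 − 1] / 0.00925 × (1+i) ) = 6700 / 80.467523 = 83.2634

R$83.26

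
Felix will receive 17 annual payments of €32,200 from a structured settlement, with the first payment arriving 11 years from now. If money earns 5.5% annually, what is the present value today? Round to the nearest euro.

PV at t=10 (ordinary 17-year annuity): 32200 × a(17|0.055) = 32200 × 10.864609 = 349,840.3957
PV₀ = 349,840.3957 / (1+0.055)^10 = 349,840.3957 / 1.708144 = 204,807.2655

€204,807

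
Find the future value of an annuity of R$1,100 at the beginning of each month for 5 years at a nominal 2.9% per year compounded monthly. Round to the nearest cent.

Periodic rate i = 0.029/12 = 0.00241667; n = 5 × 12 = 60 periods.
FV = PMT · [(1+i)^n − 1] / i × (1+i) = 1100 · 64.640265 = 71,104.2911
(annuity-due: payments at period start, so ×(1+i).)

R$71,104.29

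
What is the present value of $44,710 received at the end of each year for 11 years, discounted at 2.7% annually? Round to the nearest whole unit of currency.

PV = 44710 × [1 − (1+0.027)^(−11)] / 0.027 = 44710 × 9.408279 = 420,644.1733

$420,644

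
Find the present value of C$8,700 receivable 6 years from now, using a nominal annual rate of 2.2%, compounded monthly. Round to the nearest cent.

C$7,625.09

i = 0.022/12 = 0.00183333 per month; n = 6·12 = 72.
PV = FV·(1+i)^(−n) = 8,700 × 0.876447 = 7,625.0881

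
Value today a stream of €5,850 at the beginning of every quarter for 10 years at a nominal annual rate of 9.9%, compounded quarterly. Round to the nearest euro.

€151,121

Periodic rate i = 0.099/4 = 0.02475; n = 10 × 4 = 40 periods.
PV = PMT · [1 − (1+i)^(−n)] / i × (1+i) = 5850 · 25.832713 = 151,121.3694
Payments are at the start of each period, so multiply by (1+i).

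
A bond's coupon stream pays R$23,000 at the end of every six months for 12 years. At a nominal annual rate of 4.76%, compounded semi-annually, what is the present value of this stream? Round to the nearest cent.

R$416,861.02

Periodic rate i = 0.0476/2 = 0.0238; n = 12 × 2 = 24 periods.
PV = PMT · [1 − (1+i)^(−n)] / i = 23000 · 18.124392 = 416,861.0246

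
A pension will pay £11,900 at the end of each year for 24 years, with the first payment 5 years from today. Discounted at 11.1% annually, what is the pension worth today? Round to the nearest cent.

£64,740.39

PV at t=4 (ordinary 24-year annuity): 11900 × a(24|0.111) = 11900 × 8.288666 = 98,635.1202
PV₀ = 98,635.1202 / (1+0.111)^4 = 98,635.1202 / 1.523548 = 64,740.3947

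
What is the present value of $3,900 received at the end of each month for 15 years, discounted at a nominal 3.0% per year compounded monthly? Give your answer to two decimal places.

With 12 periods per year: i = 0.0025, n = 180.
PV = PMT · [1 − (1+i)^(−n)] / i = 3900 · 144.805471 = 564,741.3387

$564,741.34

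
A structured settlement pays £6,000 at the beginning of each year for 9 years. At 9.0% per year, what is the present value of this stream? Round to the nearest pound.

£39,209

Annuity factor a(9|0.09) × (1+i) = 6.534819; PV = 6000 × 6.534819 = 39,208.9147
(Beginning-of-period payments → annuity-due factor ×(1+i).)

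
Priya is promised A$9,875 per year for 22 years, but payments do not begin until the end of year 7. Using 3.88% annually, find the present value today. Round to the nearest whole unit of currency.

A$114,879

Value one period before first payment (t=6): 9875 × [1 − (1+0.0388)^(−22)] / 0.0388 = 9875 × 14.618299 = 144,355.6992
Discount back 6 years: 144,355.6992 × (1+0.0388)^(−6) = 144,355.6992 × 0.795808 = 114,879.4344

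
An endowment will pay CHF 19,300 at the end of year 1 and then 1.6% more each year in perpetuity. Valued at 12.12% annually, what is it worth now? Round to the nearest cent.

CHF 183,460.08

PV = D₁/(r − g) = 19300/(0.1212 − 0.016) = 183,460.0760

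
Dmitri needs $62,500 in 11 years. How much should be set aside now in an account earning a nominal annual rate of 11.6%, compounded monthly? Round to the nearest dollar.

i = 0.116/12 = 0.00966667 per month; n = 11·12 = 132.
PV = 62,500 / (1 + 0.00966667)^132 = 62,500 / 3.560397 = 17,554.2210

$17,554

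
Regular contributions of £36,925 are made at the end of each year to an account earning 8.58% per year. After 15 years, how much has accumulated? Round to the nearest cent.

£1,049,022.21

FV = 36925 × [(1+0.0858)^15 − 1] / 0.0858 = 36925 × 28.409539 = 1,049,022.2129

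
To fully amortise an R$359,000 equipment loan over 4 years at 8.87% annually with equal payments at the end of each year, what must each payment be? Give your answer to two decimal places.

R$110,496.02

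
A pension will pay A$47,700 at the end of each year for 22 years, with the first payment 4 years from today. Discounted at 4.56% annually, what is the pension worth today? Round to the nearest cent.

A$571,980.43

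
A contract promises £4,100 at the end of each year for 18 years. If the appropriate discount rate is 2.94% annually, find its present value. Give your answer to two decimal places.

PV = PMT · [1 − (1+i)^(−n)] / i = 4100 · 13.823540 = 56,676.5154

£56,676.52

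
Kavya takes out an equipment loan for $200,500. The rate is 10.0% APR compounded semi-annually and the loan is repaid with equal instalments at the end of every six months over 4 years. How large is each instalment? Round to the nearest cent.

$31,021.72

With 2 periods per year: i = 0.05, n = 8.
Annuity-PV factor = 6.463213; PMT = 200500 / 6.463213 = 31,021.7236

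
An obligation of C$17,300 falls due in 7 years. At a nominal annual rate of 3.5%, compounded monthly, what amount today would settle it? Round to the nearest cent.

C$13,545.62

Periodic rate i = 0.035/12 = 0.00291667; n = 7 × 12 = 84 periods.
Discount factor = (1+0.00291667)^(−84) = 0.782984; PV = 17,300 × 0.782984 = 13,545.6180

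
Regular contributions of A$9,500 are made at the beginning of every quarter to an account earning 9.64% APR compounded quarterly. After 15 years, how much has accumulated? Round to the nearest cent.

A$1,281,274.18

Periodic rate i = 0.0964/4 = 0.0241; n = 15 × 4 = 60 periods.
FV = PMT · [(1+i)^n − 1] / i × (1+i) = 9500 · 134.870966 = 1,281,274.1793
Payments are at the start of each period, so multiply by (1+i).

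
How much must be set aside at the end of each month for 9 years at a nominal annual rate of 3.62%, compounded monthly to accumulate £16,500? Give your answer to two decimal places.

Periodic rate i = 0.0362/12 = 0.00301667; n = 9 × 12 = 108 periods.
FV-annuity factor = 127.445028; PMT = 16500 / 127.445028 = 129.4676

£129.47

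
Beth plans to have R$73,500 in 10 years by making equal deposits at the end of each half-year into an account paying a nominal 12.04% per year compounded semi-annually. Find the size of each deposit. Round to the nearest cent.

With 2 periods per year: i = 0.0602, n = 20.
PMT = 73500 / ( [(1+0.0602)^20 − 1] / 0.0602 ) = 73500 / 36.864777 = 1,993.7731

R$1,993.77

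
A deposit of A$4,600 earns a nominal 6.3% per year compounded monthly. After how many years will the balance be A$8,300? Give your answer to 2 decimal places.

9.39 years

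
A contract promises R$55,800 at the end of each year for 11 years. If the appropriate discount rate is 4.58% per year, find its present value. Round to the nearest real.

R$473,894

Annuity factor a(11|0.0458) = 8.492719; PV = 55800 × 8.492719 = 473,893.7410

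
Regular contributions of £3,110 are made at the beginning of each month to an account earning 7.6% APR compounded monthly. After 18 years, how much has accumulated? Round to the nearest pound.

£1,438,301

i = 0.076/12 = 0.00633333 per month; n = 18·12 = 216.
FV = PMT · [(1+i)^n − 1] / i × (1+i) = 3110 · 462.476156 = 1,438,300.8455
Payments are at the start of each period, so multiply by (1+i).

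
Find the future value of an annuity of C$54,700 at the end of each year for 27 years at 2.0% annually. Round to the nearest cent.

C$1,933,334.51

FV = 54700 × [(1+0.02)^27 − 1] / 0.02 = 54700 × 35.344324 = 1,933,334.5136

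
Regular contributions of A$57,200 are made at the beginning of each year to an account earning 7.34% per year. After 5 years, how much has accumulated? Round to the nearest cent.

FV = 57200 × [(1+0.0734)^5 − 1] / 0.0734 × (1+i) = 57200 × 6.214859 = 355,489.9456
Payments are at the start of each period, so multiply by (1+i).

A$355,489.95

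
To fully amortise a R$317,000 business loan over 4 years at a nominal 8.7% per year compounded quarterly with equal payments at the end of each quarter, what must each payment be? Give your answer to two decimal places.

i = 0.087/4 = 0.02175 per quarter; n = 4·4 = 16.
PMT = 317000 / ( [1 − (1+0.02175)^(−16)] / 0.02175 ) = 317000 / 13.391361 = 23,671.9780

R$23,671.98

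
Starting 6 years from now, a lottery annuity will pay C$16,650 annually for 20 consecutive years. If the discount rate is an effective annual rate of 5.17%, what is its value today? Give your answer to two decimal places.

Value one period before first payment (t=5): 16650 × [1 − (1+0.0517)^(−20)] / 0.0517 = 16650 × 12.284517 = 204,537.2082
PV₀ = 204,537.2082 / (1+0.0517)^5 = 204,537.2082 / 1.286647 = 158,969.1874

C$158,969.19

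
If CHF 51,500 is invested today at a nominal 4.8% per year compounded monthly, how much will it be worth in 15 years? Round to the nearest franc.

CHF 105,651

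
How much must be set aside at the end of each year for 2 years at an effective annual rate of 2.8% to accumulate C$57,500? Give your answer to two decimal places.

FV-annuity factor = 2.028000; PMT = 57500 / 2.028000 = 28,353.0572

C$28,353.06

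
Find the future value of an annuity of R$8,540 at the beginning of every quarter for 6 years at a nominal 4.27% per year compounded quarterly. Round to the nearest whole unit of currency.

R$234,685

i = 0.0427/4 = 0.010675 per quarter; n = 6·4 = 24.
FV = 8540 × [(1+0.010675)^24 − 1] / 0.010675 × (1+i) = 8540 × 27.480702 = 234,685.1915
(annuity-due: payments at period start, so ×(1+i).)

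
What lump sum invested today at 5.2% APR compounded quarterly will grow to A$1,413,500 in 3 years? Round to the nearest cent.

A$1,210,549.27

Periodic rate i = 0.052/4 = 0.013; n = 3 × 4 = 12 periods.
PV = 1,413,500 / (1 + 0.013)^12 = 1,413,500 / 1.167652 = 1,210,549.2654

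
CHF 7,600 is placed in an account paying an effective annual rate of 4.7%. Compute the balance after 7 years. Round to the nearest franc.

FV = PV·(1+i)^n = 7,600 × 1.379198 = 10,481.9085

CHF 10,482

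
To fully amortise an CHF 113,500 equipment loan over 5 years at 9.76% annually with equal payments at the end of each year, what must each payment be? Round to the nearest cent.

CHF 29,757.66

Annuity-PV factor = 3.814144; PMT = 113500 / 3.814144 = 29,757.6622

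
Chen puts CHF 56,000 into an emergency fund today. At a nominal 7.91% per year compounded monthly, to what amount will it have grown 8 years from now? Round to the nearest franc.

CHF 105,222

Periodic rate i = 0.0791/12 = 0.00659167; n = 8 × 12 = 96 periods.
56,000 × (1+0.00659167)^96 = 56,000 × 1.878970 = 105,222.2950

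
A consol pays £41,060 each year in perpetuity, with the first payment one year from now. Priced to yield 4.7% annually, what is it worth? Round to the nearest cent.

£873,617.02

PV = PMT / i = 41060 / 0.047 = 873,617.0213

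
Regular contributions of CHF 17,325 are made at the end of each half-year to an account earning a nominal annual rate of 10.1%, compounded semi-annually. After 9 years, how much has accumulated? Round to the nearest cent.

CHF 489,673.49

Periodic rate i = 0.101/2 = 0.0505; n = 9 × 2 = 18 periods.
FV = PMT · [(1+i)^n − 1] / i = 17325 · 28.263982 = 489,673.4933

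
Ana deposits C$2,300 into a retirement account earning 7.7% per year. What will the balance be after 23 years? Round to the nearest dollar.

2,300 × (1+0.077)^23 = 2,300 × 5.507585 = 12,667.4445

C$12,667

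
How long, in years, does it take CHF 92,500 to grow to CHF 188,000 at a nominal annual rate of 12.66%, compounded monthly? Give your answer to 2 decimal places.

5.63 years

Periodic rate i = 0.1266/12 = 0.01055.
(1+i)^n = 188000/92500 = 2.03243, so n = ln 2.03243 / ln 1.01055 = 67.5799 months
= 67.5799/12 years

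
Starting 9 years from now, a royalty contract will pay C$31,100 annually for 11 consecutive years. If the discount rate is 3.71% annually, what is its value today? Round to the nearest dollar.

C$206,796

Value one period before first payment (t=8): 31100 × [1 − (1+0.0371)^(−11)] / 0.0371 = 31100 × 8.899111 = 276,762.3371
Discount back 8 years: 276,762.3371 × (1+0.0371)^(−8) = 276,762.3371 × 0.747197 = 206,795.8958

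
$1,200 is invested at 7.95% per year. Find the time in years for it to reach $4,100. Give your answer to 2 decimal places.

16.06 years

(1+i)^n = 4100/1200 = 3.41667, so n = ln 3.41667 / ln 1.0795 = 16.0614 years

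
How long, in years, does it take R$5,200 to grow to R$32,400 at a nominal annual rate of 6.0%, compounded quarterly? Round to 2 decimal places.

Periodic rate i = 0.06/4 = 0.015.
(1+i)^n = 32400/5200 = 6.23077, so n = ln 6.23077 / ln 1.015 = 122.8791 quarters
= 122.8791/4 years

30.72 years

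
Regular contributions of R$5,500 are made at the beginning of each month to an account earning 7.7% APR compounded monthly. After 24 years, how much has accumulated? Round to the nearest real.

R$4,580,419

i = 0.077/12 = 0.00641667 per month; n = 24·12 = 288.
Accumulation factor s(288|0.00641667) × (1+i) = 832.803440; FV = 5500 × 832.803440 = 4,580,418.9198
Payments are at the start of each period, so multiply by (1+i).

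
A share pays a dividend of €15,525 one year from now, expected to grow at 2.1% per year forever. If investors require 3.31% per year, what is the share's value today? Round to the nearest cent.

€1,283,057.85

PV = PMT / (i − g) = 15525 / (0.0331 − 0.021) = 15525 / 0.012100 = 1,283,057.8512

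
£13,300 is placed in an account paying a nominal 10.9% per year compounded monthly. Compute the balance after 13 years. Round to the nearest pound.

Periodic rate i = 0.109/12 = 0.00908333; n = 13 × 12 = 156 periods.
FV = 13,300 × (1 + 0.00908333)^156 = 54,509.0750

£54,509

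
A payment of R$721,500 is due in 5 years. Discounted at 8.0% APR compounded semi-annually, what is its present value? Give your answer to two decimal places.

With 2 periods per year: i = 0.04, n = 10.
Discount factor = (1+0.04)^(−10) = 0.675564; PV = 721,500 × 0.675564 = 487,419.5478

R$487,419.55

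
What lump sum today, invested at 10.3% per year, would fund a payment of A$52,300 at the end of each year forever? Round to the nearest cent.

A$507,766.99

PV = PMT / i = 52300 / 0.103 = 507,766.9903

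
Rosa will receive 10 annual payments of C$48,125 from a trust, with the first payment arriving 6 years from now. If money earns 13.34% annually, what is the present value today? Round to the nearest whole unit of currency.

PV at t=5 (ordinary 10-year annuity): 48125 × a(10|0.1334) = 48125 × 5.353302 = 257,627.6410
PV₀ = 257,627.6410 / (1+0.1334)^5 = 257,627.6410 / 1.870321 = 137,745.1814

C$137,745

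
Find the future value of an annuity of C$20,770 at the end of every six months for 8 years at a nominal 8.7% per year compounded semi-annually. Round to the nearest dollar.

i = 0.087/2 = 0.0435 per half-year; n = 8·2 = 16.
FV = PMT · [(1+i)^n − 1] / i = 20770 · 22.446438 = 466,212.5233

C$466,213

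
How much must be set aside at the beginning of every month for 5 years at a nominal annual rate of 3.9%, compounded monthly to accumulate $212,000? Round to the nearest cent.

With 12 periods per year: i = 0.00325, n = 60.
FV-annuity factor × (1+i) = 66.346243; PMT = 212000 / 66.346243 = 3,195.3580

$3,195.36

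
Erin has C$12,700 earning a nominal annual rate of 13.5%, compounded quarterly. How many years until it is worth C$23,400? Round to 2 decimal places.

4.60 years

Periodic rate i = 0.135/4 = 0.03375.
n = ln(23400/12700) / ln(1+0.03375) = ln(1.84252) / 0.033193 = 18.4116 quarters
= 18.4116/4 years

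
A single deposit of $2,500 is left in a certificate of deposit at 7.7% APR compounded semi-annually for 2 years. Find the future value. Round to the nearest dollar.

$2,908

i = 0.077/2 = 0.0385 per half-year; n = 2·2 = 4.
FV = PV·(1+i)^n = 2,500 × 1.163124 = 2,907.8099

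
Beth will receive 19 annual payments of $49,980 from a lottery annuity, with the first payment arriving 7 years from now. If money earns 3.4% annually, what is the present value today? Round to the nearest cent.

$565,560.66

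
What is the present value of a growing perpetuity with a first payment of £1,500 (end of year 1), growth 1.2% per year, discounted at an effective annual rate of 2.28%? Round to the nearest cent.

£138,888.89

PV = PMT / (i − g) = 1500 / (0.0228 − 0.012) = 1500 / 0.010800 = 138,888.8889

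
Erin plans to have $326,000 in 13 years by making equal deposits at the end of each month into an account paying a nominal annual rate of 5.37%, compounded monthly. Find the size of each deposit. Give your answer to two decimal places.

i = 0.0537/12 = 0.004475 per month; n = 13·12 = 156.
FV-annuity factor = 224.983793; PMT = 326000 / 224.983793 = 1,448.9933

$1,448.99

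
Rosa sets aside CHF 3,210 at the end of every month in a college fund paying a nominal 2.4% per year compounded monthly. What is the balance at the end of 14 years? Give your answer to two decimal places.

CHF 640,185.63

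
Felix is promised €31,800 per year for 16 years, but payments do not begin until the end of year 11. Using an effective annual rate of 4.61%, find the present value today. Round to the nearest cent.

€225,826.66

PV at t=10 (ordinary 16-year annuity): 31800 × a(16|0.0461) = 31800 × 11.145001 = 354,411.0255
Discount back 10 years: 354,411.0255 × (1+0.0461)^(−10) = 354,411.0255 × 0.637189 = 225,826.6558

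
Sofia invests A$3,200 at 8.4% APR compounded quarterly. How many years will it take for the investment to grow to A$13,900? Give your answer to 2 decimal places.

17.67 years

Periodic rate i = 0.084/4 = 0.021.
n = ln(13900/3200) / ln(1+0.021) = ln(4.34375) / 0.020783 = 70.6717 quarters
= 70.6717/4 years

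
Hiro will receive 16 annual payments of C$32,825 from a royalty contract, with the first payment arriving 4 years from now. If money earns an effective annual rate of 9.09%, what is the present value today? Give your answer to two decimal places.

PV at t=3 (ordinary 16-year annuity): 32825 × a(16|0.0909) = 32825 × 8.266606 = 271,351.3303
Discount back 3 years: 271,351.3303 × (1+0.0909)^(−3) = 271,351.3303 × 0.770274 = 209,014.8437

C$209,014.84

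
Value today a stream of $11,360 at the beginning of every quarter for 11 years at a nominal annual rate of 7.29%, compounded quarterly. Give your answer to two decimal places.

$347,978.56

i = 0.0729/4 = 0.018225 per quarter; n = 11·4 = 44.
Annuity factor a(44|0.018225) × (1+i) = 30.631915; PV = 11360 × 30.631915 = 347,978.5600
Payments are at the start of each period, so multiply by (1+i).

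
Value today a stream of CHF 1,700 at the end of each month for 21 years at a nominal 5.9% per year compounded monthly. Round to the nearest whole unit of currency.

With 12 periods per year: i = 0.00491667, n = 252.
PV = 1700 × [1 − (1+0.00491667)^(−252)] / 0.00491667 = 1700 × 144.293998 = 245,299.7959

CHF 245,300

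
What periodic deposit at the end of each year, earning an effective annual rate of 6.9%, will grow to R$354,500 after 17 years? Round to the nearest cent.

R$11,598.14

FV-annuity factor = 30.565245; PMT = 354500 / 30.565245 = 11,598.1403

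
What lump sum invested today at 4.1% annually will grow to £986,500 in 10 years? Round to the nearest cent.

PV = 986,500 / (1 + 0.041)^10 = 986,500 / 1.494539 = 660,069.6958

£660,069.70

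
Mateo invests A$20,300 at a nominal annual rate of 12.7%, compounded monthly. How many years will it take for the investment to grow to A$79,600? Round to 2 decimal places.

Periodic rate i = 0.127/12 = 0.0105833.
n = ln(79600/20300) / ln(1+0.0105833) = ln(3.92118) / 0.010528 = 129.7900 months
= 129.7900/12 years

10.82 years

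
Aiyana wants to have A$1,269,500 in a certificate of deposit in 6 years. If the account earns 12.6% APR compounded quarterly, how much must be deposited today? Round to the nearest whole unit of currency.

A$603,075

i = 0.126/4 = 0.0315 per quarter; n = 6·4 = 24.
PV = 1,269,500 / (1 + 0.0315)^24 = 1,269,500 / 2.105046 = 603,074.7282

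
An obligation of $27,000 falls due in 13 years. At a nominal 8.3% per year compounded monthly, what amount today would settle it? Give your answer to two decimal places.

With 12 periods per year: i = 0.00691667, n = 156.
Discount factor = (1+0.00691667)^(−156) = 0.341200; PV = 27,000 × 0.341200 = 9,212.4082

$9,212.41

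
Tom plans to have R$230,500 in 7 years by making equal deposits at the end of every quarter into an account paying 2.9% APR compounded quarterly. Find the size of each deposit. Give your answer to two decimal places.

R$7,454.53

Periodic rate i = 0.029/4 = 0.00725; n = 7 × 4 = 28 periods.
FV-annuity factor = 30.920777; PMT = 230500 / 30.920777 = 7,454.5346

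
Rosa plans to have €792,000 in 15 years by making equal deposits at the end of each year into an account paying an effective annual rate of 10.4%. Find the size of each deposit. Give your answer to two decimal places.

€24,147.83

FV-annuity factor = 32.797983; PMT = 792000 / 32.797983 = 24,147.8261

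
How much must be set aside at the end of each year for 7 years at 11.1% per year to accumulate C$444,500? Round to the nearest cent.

C$45,295.16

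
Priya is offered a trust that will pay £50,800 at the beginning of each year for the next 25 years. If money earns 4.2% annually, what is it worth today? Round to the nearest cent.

£809,725.91

PV = 50800 × [1 − (1+0.042)^(−25)] / 0.042 × (1+i) = 50800 × 15.939486 = 809,725.9060
(annuity-due: payments at period start, so ×(1+i).)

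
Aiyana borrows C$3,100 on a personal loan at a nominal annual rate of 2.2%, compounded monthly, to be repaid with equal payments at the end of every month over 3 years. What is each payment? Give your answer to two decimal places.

C$89.06

With 12 periods per year: i = 0.00183333, n = 36.
Annuity-PV factor = 34.806855; PMT = 3100 / 34.806855 = 89.0629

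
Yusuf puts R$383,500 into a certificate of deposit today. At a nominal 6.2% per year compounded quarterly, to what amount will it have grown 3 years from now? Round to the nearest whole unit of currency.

R$461,237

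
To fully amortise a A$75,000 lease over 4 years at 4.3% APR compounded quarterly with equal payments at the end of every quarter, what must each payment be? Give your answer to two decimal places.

With 4 periods per year: i = 0.01075, n = 16.
Annuity-PV factor = 14.627683; PMT = 75000 / 14.627683 = 5,127.2644

A$5,127.26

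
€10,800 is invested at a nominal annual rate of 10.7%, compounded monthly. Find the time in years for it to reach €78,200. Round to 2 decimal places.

Periodic rate i = 0.107/12 = 0.00891667.
(1+i)^n = 78200/10800 = 7.24074, so n = ln 7.24074 / ln 1.00892 = 223.0135 months
= 223.0135/12 years

18.58 years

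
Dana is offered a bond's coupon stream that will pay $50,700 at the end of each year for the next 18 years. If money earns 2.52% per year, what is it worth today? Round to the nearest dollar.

Annuity factor a(18|0.0252) = 14.328644; PV = 50700 × 14.328644 = 726,462.2363

$726,462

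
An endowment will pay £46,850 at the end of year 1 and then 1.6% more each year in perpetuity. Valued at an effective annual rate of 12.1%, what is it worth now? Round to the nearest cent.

PV = PMT / (i − g) = 46850 / (0.121 − 0.016) = 46850 / 0.105000 = 446,190.4762

£446,190.48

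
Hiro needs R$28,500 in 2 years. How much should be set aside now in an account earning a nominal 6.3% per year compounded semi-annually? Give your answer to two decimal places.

Periodic rate i = 0.063/2 = 0.0315; n = 2 × 2 = 4 periods.
Discount factor = (1+0.0315)^(−4) = 0.883330; PV = 28,500 × 0.883330 = 25,174.9102

R$25,174.91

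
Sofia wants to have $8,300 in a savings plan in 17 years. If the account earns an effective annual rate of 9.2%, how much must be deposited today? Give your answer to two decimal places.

PV = FV·(1+i)^(−n) = 8,300 × 0.223983 = 1,859.0593

$1,859.06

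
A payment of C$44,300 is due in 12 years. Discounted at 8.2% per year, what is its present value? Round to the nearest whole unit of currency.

C$17,206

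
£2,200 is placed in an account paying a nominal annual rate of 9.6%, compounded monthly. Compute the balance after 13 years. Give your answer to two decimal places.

With 12 periods per year: i = 0.008, n = 156.
FV = PV·(1+i)^n = 2,200 × 3.466115 = 7,625.4537

£7,625.45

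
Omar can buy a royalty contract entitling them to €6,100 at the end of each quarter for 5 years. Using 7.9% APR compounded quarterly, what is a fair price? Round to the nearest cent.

€99,984.80

Periodic rate i = 0.079/4 = 0.01975; n = 5 × 4 = 20 periods.
PV = PMT · [1 − (1+i)^(−n)] / i = 6100 · 16.390951 = 99,984.8013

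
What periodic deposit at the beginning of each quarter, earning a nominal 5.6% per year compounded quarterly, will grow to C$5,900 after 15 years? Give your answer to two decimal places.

i = 0.056/4 = 0.014 per quarter; n = 15·4 = 60.
PMT = 5900 / ( [(1+0.014)^60 − 1] / 0.014 × (1+i) ) = 5900 / 94.368038 = 62.5212

C$62.52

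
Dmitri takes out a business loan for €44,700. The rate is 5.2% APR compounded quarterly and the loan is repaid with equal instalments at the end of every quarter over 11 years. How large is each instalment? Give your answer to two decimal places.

i = 0.052/4 = 0.013 per quarter; n = 11·4 = 44.
PMT = 44700 / ( [1 − (1+0.013)^(−44)] / 0.013 ) = 44700 / 33.347710 = 1,340.4219

€1,340.42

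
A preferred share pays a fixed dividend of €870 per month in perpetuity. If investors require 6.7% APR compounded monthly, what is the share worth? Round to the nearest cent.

€155,820.90

Periodic rate i = 0.067/12 = 0.00558333.
PV = C/r = 870/0.00558333 = 155,820.8955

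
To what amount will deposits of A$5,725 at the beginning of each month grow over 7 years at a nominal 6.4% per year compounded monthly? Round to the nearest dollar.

i = 0.064/12 = 0.00533333 per month; n = 7·12 = 84.
Accumulation factor s(84|0.00533333) × (1+i) = 106.185171; FV = 5725 × 106.185171 = 607,910.1065
Payments are at the start of each period, so multiply by (1+i).

A$607,910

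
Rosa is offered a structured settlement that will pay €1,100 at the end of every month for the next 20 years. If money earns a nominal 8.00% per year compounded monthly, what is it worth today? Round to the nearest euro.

€131,510

i = 0.08/12 = 0.00666667 per month; n = 20·12 = 240.
PV = PMT · [1 − (1+i)^(−n)] / i = 1100 · 119.554292 = 131,509.7209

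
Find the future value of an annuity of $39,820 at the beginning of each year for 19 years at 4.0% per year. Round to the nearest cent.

$1,145,943.09

FV = PMT · [(1+i)^n − 1] / i × (1+i) = 39820 · 28.778079 = 1,145,943.0889
(annuity-due: payments at period start, so ×(1+i).)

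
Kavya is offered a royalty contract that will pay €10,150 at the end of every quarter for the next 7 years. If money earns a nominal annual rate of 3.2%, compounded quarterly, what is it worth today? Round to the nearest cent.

With 4 periods per year: i = 0.008, n = 28.
Annuity factor a(28|0.008) = 24.996520; PV = 10150 × 24.996520 = 253,714.6762

€253,714.68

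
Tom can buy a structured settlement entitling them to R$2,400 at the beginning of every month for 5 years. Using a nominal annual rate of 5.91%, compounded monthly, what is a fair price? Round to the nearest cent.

R$125,023.20

i = 0.0591/12 = 0.004925 per month; n = 5·12 = 60.
Annuity factor a(60|0.004925) × (1+i) = 52.092998; PV = 2400 × 52.092998 = 125,023.1952
(Beginning-of-period payments → annuity-due factor ×(1+i).)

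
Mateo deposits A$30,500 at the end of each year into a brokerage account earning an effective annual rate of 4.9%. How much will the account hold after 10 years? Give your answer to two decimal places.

A$381,839.87

FV = 30500 × [(1+0.049)^10 − 1] / 0.049 = 30500 × 12.519340 = 381,839.8710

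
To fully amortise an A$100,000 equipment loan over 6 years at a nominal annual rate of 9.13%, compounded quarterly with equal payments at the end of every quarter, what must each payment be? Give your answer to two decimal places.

Periodic rate i = 0.0913/4 = 0.022825; n = 6 × 4 = 24 periods.
Annuity-PV factor = 18.322353; PMT = 100000 / 18.322353 = 5,457.8144

A$5,457.81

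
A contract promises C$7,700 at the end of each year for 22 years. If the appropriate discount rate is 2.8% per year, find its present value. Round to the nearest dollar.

C$125,210

PV = 7700 × [1 − (1+0.028)^(−22)] / 0.028 = 7700 × 16.260978 = 125,209.5342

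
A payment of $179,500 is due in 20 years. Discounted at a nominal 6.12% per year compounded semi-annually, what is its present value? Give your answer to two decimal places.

Periodic rate i = 0.0612/2 = 0.0306; n = 20 × 2 = 40 periods.
PV = 179,500 / (1 + 0.0306)^40 = 179,500 / 3.338916 = 53,759.9589

$53,759.96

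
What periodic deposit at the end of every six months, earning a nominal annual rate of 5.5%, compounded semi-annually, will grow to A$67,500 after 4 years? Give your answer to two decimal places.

A$7,658.41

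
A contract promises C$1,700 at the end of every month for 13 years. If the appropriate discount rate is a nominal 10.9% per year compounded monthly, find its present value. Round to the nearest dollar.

C$141,491

Periodic rate i = 0.109/12 = 0.00908333; n = 13 × 12 = 156 periods.
PV = 1700 × [1 − (1+0.00908333)^(−156)] / 0.00908333 = 1700 × 83.229791 = 141,490.6440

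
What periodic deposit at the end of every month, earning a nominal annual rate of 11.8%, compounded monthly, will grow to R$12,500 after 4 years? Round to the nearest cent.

R$205.03

With 12 periods per year: i = 0.00983333, n = 48.
PMT = 12500 / ( [(1+0.00983333)^48 − 1] / 0.00983333 ) = 12500 / 60.966647 = 205.0301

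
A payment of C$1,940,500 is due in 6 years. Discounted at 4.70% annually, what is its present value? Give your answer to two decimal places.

Discount factor = (1+0.047)^(−6) = 0.759137; PV = 1,940,500 × 0.759137 = 1,473,104.5028

C$1,473,104.50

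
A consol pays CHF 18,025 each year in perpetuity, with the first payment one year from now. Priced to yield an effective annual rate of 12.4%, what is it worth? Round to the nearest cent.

CHF 145,362.90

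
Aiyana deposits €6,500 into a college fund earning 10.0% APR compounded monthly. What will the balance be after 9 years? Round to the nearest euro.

Periodic rate i = 0.1/12 = 0.00833333; n = 9 × 12 = 108 periods.
FV = PV·(1+i)^n = 6,500 × 2.450448 = 15,927.9094

€15,928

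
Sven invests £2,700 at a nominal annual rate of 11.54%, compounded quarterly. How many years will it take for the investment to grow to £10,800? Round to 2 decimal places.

Periodic rate i = 0.1154/4 = 0.02885.
(1+i)^n = 10800/2700 = 4.00000, so n = ln 4.00000 / ln 1.02885 = 48.7417 quarters
= 48.7417/4 years

12.19 years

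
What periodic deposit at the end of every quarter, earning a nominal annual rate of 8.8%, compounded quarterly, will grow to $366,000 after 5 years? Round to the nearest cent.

$14,765.69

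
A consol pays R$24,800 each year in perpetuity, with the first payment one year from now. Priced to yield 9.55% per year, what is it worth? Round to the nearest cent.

R$259,685.86

PV = C/r = 24800/0.0955 = 259,685.8639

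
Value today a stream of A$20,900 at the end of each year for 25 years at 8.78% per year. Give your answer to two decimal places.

Annuity factor a(25|0.0878) = 10.000276; PV = 20900 × 10.000276 = 209,005.7631

A$209,005.76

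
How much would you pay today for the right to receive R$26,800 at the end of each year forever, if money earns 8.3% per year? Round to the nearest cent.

PV = C/r = 26800/0.083 = 322,891.5663

R$322,891.57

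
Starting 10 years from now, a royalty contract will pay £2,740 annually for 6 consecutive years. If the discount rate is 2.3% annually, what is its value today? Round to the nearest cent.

£12,381.80

Value one period before first payment (t=9): 2740 × [1 − (1+0.023)^(−6)] / 0.023 = 2740 × 5.545159 = 15,193.7346
Discount back 9 years: 15,193.7346 × (1+0.023)^(−9) = 15,193.7346 × 0.814928 = 12,381.8014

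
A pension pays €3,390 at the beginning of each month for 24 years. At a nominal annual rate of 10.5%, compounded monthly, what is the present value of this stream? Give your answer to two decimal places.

€359,026.89

With 12 periods per year: i = 0.00875, n = 288.
Annuity factor a(288|0.00875) × (1+i) = 105.907638; PV = 3390 × 105.907638 = 359,026.8938
(Beginning-of-period payments → annuity-due factor ×(1+i).)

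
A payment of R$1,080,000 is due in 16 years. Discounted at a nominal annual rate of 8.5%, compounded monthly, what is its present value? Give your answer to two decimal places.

Periodic rate i = 0.085/12 = 0.00708333; n = 16 × 12 = 192 periods.
PV = FV·(1+i)^(−n) = 1,080,000 × 0.257894 = 278,525.7073

R$278,525.71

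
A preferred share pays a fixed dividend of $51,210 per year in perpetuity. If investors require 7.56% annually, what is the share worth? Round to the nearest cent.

$677,380.95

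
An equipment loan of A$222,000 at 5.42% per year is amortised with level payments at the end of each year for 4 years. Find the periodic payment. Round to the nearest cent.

PMT = 222000 / ( [1 − (1+0.0542)^(−4)] / 0.0542 ) = 222000 / 3.511627 = 63,218.5611

A$63,218.56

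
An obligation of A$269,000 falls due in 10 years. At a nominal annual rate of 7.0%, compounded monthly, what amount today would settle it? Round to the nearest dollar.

A$133,853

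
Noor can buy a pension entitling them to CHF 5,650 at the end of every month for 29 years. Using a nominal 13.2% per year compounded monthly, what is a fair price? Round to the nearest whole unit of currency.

CHF 502,227

Periodic rate i = 0.132/12 = 0.011; n = 29 × 12 = 348 periods.
PV = 5650 × [1 − (1+0.011)^(−348)] / 0.011 = 5650 × 88.889771 = 502,227.2050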